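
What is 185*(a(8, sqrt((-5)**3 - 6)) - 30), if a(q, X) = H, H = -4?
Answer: -6290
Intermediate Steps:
a(q, X) = -4
185*(a(8, sqrt((-5)**3 - 6)) - 30) = 185*(-4 - 30) = 185*(-34) = -6290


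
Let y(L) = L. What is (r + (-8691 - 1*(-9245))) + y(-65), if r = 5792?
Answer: 6281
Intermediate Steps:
(r + (-8691 - 1*(-9245))) + y(-65) = (5792 + (-8691 - 1*(-9245))) - 65 = (5792 + (-8691 + 9245)) - 65 = (5792 + 554) - 65 = 6346 - 65 = 6281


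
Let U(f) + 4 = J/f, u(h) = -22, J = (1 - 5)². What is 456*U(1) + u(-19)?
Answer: 5450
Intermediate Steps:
J = 16 (J = (-4)² = 16)
U(f) = -4 + 16/f
456*U(1) + u(-19) = 456*(-4 + 16/1) - 22 = 456*(-4 + 16*1) - 22 = 456*(-4 + 16) - 22 = 456*12 - 22 = 5472 - 22 = 5450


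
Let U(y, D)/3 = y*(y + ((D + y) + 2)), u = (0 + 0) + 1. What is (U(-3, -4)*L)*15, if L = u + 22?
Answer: 24840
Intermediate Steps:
u = 1 (u = 0 + 1 = 1)
L = 23 (L = 1 + 22 = 23)
U(y, D) = 3*y*(2 + D + 2*y) (U(y, D) = 3*(y*(y + ((D + y) + 2))) = 3*(y*(y + (2 + D + y))) = 3*(y*(2 + D + 2*y)) = 3*y*(2 + D + 2*y))
(U(-3, -4)*L)*15 = ((3*(-3)*(2 - 4 + 2*(-3)))*23)*15 = ((3*(-3)*(2 - 4 - 6))*23)*15 = ((3*(-3)*(-8))*23)*15 = (72*23)*15 = 1656*15 = 24840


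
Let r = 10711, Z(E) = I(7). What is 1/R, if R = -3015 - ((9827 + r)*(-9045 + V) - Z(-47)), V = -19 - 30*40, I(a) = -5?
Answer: 1/210799012 ≈ 4.7439e-9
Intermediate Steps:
Z(E) = -5
V = -1219 (V = -19 - 1200 = -1219)
R = 210799012 (R = -3015 - ((9827 + 10711)*(-9045 - 1219) - 1*(-5)) = -3015 - (20538*(-10264) + 5) = -3015 - (-210802032 + 5) = -3015 - 1*(-210802027) = -3015 + 210802027 = 210799012)
1/R = 1/210799012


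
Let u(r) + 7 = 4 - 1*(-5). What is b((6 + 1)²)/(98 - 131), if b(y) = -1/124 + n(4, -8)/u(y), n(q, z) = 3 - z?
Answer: -227/1364 ≈ -0.16642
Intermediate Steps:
u(r) = 2 (u(r) = -7 + (4 - 1*(-5)) = -7 + (4 + 5) = -7 + 9 = 2)
b(y) = 681/124 (b(y) = -1/124 + (3 - 1*(-8))/2 = -1*1/124 + (3 + 8)*(½) = -1/124 + 11*(½) = -1/124 + 11/2 = 681/124)
b((6 + 1)²)/(98 - 131) = 681/(124*(98 - 131)) = (681/124)/(-33) = (681/124)*(-1/33) = -227/1364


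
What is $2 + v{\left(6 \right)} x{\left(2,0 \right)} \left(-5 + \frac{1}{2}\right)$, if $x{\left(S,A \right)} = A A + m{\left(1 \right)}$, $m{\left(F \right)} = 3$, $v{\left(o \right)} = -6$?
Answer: $83$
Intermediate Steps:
$x{\left(S,A \right)} = 3 + A^{2}$ ($x{\left(S,A \right)} = A A + 3 = A^{2} + 3 = 3 + A^{2}$)
$2 + v{\left(6 \right)} x{\left(2,0 \right)} \left(-5 + \frac{1}{2}\right) = 2 - 6 \left(3 + 0^{2}\right) \left(-5 + \frac{1}{2}\right) = 2 - 6 \left(3 + 0\right) \left(-5 + \frac{1}{2}\right) = 2 - 6 \cdot 3 \left(- \frac{9}{2}\right) = 2 - -81 = 2 + 81 = 83$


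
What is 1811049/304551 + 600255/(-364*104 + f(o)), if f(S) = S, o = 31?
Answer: -7620355472/767976105 ≈ -9.9227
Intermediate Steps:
1811049/304551 + 600255/(-364*104 + f(o)) = 1811049/304551 + 600255/(-364*104 + 31) = 1811049*(1/304551) + 600255/(-37856 + 31) = 603683/101517 + 600255/(-37825) = 603683/101517 + 600255*(-1/37825) = 603683/101517 - 120051/7565 = -7620355472/767976105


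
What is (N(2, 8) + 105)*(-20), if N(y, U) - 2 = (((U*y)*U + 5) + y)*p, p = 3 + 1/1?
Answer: -12940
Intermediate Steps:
p = 4 (p = 3 + 1 = 4)
N(y, U) = 22 + 4*y + 4*y*U**2 (N(y, U) = 2 + (((U*y)*U + 5) + y)*4 = 2 + ((y*U**2 + 5) + y)*4 = 2 + ((5 + y*U**2) + y)*4 = 2 + (5 + y + y*U**2)*4 = 2 + (20 + 4*y + 4*y*U**2) = 22 + 4*y + 4*y*U**2)
(N(2, 8) + 105)*(-20) = ((22 + 4*2 + 4*2*8**2) + 105)*(-20) = ((22 + 8 + 4*2*64) + 105)*(-20) = ((22 + 8 + 512) + 105)*(-20) = (542 + 105)*(-20) = 647*(-20) = -12940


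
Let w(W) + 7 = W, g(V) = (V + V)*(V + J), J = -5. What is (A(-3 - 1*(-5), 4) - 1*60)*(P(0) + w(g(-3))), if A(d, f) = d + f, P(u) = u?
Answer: -2214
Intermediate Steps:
g(V) = 2*V*(-5 + V) (g(V) = (V + V)*(V - 5) = (2*V)*(-5 + V) = 2*V*(-5 + V))
w(W) = -7 + W
(A(-3 - 1*(-5), 4) - 1*60)*(P(0) + w(g(-3))) = (((-3 - 1*(-5)) + 4) - 1*60)*(0 + (-7 + 2*(-3)*(-5 - 3))) = (((-3 + 5) + 4) - 60)*(0 + (-7 + 2*(-3)*(-8))) = ((2 + 4) - 60)*(0 + (-7 + 48)) = (6 - 60)*(0 + 41) = -54*41 = -2214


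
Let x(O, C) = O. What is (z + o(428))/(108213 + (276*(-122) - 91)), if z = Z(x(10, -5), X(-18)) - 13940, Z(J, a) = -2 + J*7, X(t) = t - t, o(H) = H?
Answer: -6722/37225 ≈ -0.18058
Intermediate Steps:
X(t) = 0
Z(J, a) = -2 + 7*J
z = -13872 (z = (-2 + 7*10) - 13940 = (-2 + 70) - 13940 = 68 - 13940 = -13872)
(z + o(428))/(108213 + (276*(-122) - 91)) = (-13872 + 428)/(108213 + (276*(-122) - 91)) = -13444/(108213 + (-33672 - 91)) = -13444/(108213 - 33763) = -13444/74450 = -13444*1/74450 = -6722/37225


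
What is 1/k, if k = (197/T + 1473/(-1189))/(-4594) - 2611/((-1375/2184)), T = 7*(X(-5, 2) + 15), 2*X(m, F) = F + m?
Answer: 1419506376750/5887001361151301 ≈ 0.00024113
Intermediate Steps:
X(m, F) = F/2 + m/2 (X(m, F) = (F + m)/2 = F/2 + m/2)
T = 189/2 (T = 7*(((½)*2 + (½)*(-5)) + 15) = 7*((1 - 5/2) + 15) = 7*(-3/2 + 15) = 7*(27/2) = 189/2 ≈ 94.500)
k = 5887001361151301/1419506376750 (k = (197/(189/2) + 1473/(-1189))/(-4594) - 2611/((-1375/2184)) = (197*(2/189) + 1473*(-1/1189))*(-1/4594) - 2611/((-1375*1/2184)) = (394/189 - 1473/1189)*(-1/4594) - 2611/(-1375/2184) = (190069/224721)*(-1/4594) - 2611*(-2184/1375) = -190069/1032368274 + 5702424/1375 = 5887001361151301/1419506376750 ≈ 4147.2)
1/k = 1/(5887001361151301/1419506376750) = 1419506376750/5887001361151301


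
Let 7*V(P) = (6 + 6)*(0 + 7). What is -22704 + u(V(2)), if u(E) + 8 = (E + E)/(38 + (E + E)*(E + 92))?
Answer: -28776092/1267 ≈ -22712.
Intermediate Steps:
V(P) = 12 (V(P) = ((6 + 6)*(0 + 7))/7 = (12*7)/7 = (1/7)*84 = 12)
u(E) = -8 + 2*E/(38 + 2*E*(92 + E)) (u(E) = -8 + (E + E)/(38 + (E + E)*(E + 92)) = -8 + (2*E)/(38 + (2*E)*(92 + E)) = -8 + (2*E)/(38 + 2*E*(92 + E)) = -8 + 2*E/(38 + 2*E*(92 + E)))
-22704 + u(V(2)) = -22704 + (-152 - 735*12 - 8*12**2)/(19 + 12**2 + 92*12) = -22704 + (-152 - 8820 - 8*144)/(19 + 144 + 1104) = -22704 + (-152 - 8820 - 1152)/1267 = -22704 + (1/1267)*(-10124) = -22704 - 10124/1267 = -28776092/1267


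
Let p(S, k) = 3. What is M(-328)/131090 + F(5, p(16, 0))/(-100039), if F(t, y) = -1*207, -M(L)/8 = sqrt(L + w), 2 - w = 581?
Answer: 207/100039 - 4*I*sqrt(907)/65545 ≈ 0.0020692 - 0.0018379*I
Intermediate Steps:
w = -579 (w = 2 - 1*581 = 2 - 581 = -579)
M(L) = -8*sqrt(-579 + L) (M(L) = -8*sqrt(L - 579) = -8*sqrt(-579 + L))
F(t, y) = -207
M(-328)/131090 + F(5, p(16, 0))/(-100039) = -8*sqrt(-579 - 328)/131090 - 207/(-100039) = -8*I*sqrt(907)*(1/131090) - 207*(-1/100039) = -8*I*sqrt(907)*(1/131090) + 207/100039 = -4*I*sqrt(907)/65545 + 207/100039 = 207/100039 - 4*I*sqrt(907)/65545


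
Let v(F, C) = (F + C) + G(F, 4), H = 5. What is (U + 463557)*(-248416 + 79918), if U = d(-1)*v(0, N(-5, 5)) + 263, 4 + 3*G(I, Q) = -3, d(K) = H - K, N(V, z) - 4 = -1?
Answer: -78153416352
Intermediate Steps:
N(V, z) = 3 (N(V, z) = 4 - 1 = 3)
d(K) = 5 - K
G(I, Q) = -7/3 (G(I, Q) = -4/3 + (⅓)*(-3) = -4/3 - 1 = -7/3)
v(F, C) = -7/3 + C + F (v(F, C) = (F + C) - 7/3 = (C + F) - 7/3 = -7/3 + C + F)
U = 267 (U = (5 - 1*(-1))*(-7/3 + 3 + 0) + 263 = (5 + 1)*(⅔) + 263 = 6*(⅔) + 263 = 4 + 263 = 267)
(U + 463557)*(-248416 + 79918) = (267 + 463557)*(-248416 + 79918) = 463824*(-168498) = -78153416352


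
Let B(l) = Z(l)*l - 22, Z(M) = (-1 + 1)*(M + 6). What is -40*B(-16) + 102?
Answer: 982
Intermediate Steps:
Z(M) = 0 (Z(M) = 0*(6 + M) = 0)
B(l) = -22 (B(l) = 0*l - 22 = 0 - 22 = -22)
-40*B(-16) + 102 = -40*(-22) + 102 = 880 + 102 = 982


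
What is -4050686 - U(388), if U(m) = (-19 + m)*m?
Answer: -4193858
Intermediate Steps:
U(m) = m*(-19 + m)
-4050686 - U(388) = -4050686 - 388*(-19 + 388) = -4050686 - 388*369 = -4050686 - 1*143172 = -4050686 - 143172 = -4193858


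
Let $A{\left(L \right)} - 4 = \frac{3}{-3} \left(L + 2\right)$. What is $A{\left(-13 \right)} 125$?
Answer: $1875$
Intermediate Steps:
$A{\left(L \right)} = 2 - L$ ($A{\left(L \right)} = 4 + \frac{3}{-3} \left(L + 2\right) = 4 + 3 \left(- \frac{1}{3}\right) \left(2 + L\right) = 4 - \left(2 + L\right) = 2 - L$)
$A{\left(-13 \right)} 125 = \left(2 - -13\right) 125 = \left(2 + 13\right) 125 = 15 \cdot 125 = 1875$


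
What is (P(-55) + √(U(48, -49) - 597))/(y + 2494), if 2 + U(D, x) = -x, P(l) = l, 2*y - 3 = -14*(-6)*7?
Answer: -110/5579 + 10*I*√22/5579 ≈ -0.019717 + 0.0084073*I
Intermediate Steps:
y = 591/2 (y = 3/2 + (-14*(-6)*7)/2 = 3/2 + (84*7)/2 = 3/2 + (½)*588 = 3/2 + 294 = 591/2 ≈ 295.50)
U(D, x) = -2 - x
(P(-55) + √(U(48, -49) - 597))/(y + 2494) = (-55 + √((-2 - 1*(-49)) - 597))/(591/2 + 2494) = (-55 + √((-2 + 49) - 597))/(5579/2) = (-55 + √(47 - 597))*(2/5579) = (-55 + √(-550))*(2/5579) = (-55 + 5*I*√22)*(2/5579) = -110/5579 + 10*I*√22/5579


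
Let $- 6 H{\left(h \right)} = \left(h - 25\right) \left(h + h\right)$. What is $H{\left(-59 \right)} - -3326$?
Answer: $1674$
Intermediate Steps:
$H{\left(h \right)} = - \frac{h \left(-25 + h\right)}{3}$ ($H{\left(h \right)} = - \frac{\left(h - 25\right) \left(h + h\right)}{6} = - \frac{\left(-25 + h\right) 2 h}{6} = - \frac{2 h \left(-25 + h\right)}{6} = - \frac{h \left(-25 + h\right)}{3}$)
$H{\left(-59 \right)} - -3326 = \frac{1}{3} \left(-59\right) \left(25 - -59\right) - -3326 = \frac{1}{3} \left(-59\right) \left(25 + 59\right) + 3326 = \frac{1}{3} \left(-59\right) 84 + 3326 = -1652 + 3326 = 1674$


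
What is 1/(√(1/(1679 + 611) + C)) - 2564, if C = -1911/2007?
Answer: -2564 - I*√2233764032610/1458061 ≈ -2564.0 - 1.025*I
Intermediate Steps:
C = -637/669 (C = -1911*1/2007 = -637/669 ≈ -0.95217)
1/(√(1/(1679 + 611) + C)) - 2564 = 1/(√(1/(1679 + 611) - 637/669)) - 2564 = 1/(√(1/2290 - 637/669)) - 2564 = 1/(√(-1458061/1532010)) - 2564 = 1/(I*√2233764032610/1532010) - 2564 = -I*√2233764032610/1458061 - 2564 = -2564 - I*√2233764032610/1458061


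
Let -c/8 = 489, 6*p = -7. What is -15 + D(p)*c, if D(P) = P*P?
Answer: -16019/3 ≈ -5339.7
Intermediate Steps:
p = -7/6 (p = (⅙)*(-7) = -7/6 ≈ -1.1667)
c = -3912 (c = -8*489 = -3912)
D(P) = P²
-15 + D(p)*c = -15 + (-7/6)²*(-3912) = -15 + (49/36)*(-3912) = -15 - 15974/3 = -16019/3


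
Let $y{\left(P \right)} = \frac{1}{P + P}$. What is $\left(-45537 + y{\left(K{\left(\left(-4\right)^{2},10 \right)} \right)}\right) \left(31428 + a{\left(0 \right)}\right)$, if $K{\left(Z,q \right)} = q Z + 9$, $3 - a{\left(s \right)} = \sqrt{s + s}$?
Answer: $- \frac{483770393655}{338} \approx -1.4313 \cdot 10^{9}$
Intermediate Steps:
$a{\left(s \right)} = 3 - \sqrt{2} \sqrt{s}$ ($a{\left(s \right)} = 3 - \sqrt{s + s} = 3 - \sqrt{2 s} = 3 - \sqrt{2} \sqrt{s}$)
$K{\left(Z,q \right)} = 9 + Z q$ ($K{\left(Z,q \right)} = Z q + 9 = 9 + Z q$)
$y{\left(P \right)} = \frac{1}{2 P}$
$\left(-45537 + y{\left(K{\left(\left(-4\right)^{2},10 \right)} \right)}\right) \left(31428 + a{\left(0 \right)}\right) = \left(-45537 + \frac{1}{2 \left(9 + \left(-4\right)^{2} \cdot 10\right)}\right) \left(31428 + \left(3 - \sqrt{2} \sqrt{0}\right)\right) = \left(-45537 + \frac{1}{2 \left(9 + 16 \cdot 10\right)}\right) \left(31428 + \left(3 - \sqrt{2} \cdot 0\right)\right) = \left(-45537 + \frac{1}{2 \left(9 + 160\right)}\right) \left(31428 + \left(3 + 0\right)\right) = \left(-45537 + \frac{1}{2 \cdot 169}\right) \left(31428 + 3\right) = \left(-45537 + \frac{1}{2} \cdot \frac{1}{169}\right) 31431 = \left(-45537 + \frac{1}{338}\right) 31431 = \left(- \frac{15391505}{338}\right) 31431 = - \frac{483770393655}{338}$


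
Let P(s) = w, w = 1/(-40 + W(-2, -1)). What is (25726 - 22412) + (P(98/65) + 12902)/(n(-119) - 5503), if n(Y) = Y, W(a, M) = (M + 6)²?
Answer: 279276091/84330 ≈ 3311.7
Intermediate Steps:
W(a, M) = (6 + M)²
w = -1/15 (w = 1/(-40 + (6 - 1)²) = 1/(-40 + 5²) = 1/(-40 + 25) = 1/(-15) = -1/15 ≈ -0.066667)
P(s) = -1/15
(25726 - 22412) + (P(98/65) + 12902)/(n(-119) - 5503) = (25726 - 22412) + (-1/15 + 12902)/(-119 - 5503) = 3314 + (193529/15)/(-5622) = 3314 + (193529/15)*(-1/5622) = 3314 - 193529/84330 = 279276091/84330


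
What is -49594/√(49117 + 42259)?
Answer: -24797*√5711/11422 ≈ -164.06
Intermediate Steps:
-49594/√(49117 + 42259) = -49594*√5711/22844 = -24797*√5711/11422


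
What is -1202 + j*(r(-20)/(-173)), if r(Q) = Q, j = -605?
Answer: -220046/173 ≈ -1271.9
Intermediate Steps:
-1202 + j*(r(-20)/(-173)) = -1202 - (-12100)/(-173) = -1202 - (-12100)*(-1)/173 = -1202 - 605*20/173 = -1202 - 12100/173 = -220046/173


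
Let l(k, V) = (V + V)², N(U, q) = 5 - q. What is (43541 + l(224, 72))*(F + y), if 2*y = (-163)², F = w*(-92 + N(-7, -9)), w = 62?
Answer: 1086088469/2 ≈ 5.4304e+8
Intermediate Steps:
F = -4836 (F = 62*(-92 + (5 - 1*(-9))) = 62*(-92 + (5 + 9)) = 62*(-92 + 14) = 62*(-78) = -4836)
l(k, V) = 4*V² (l(k, V) = (2*V)² = 4*V²)
y = 26569/2 (y = (½)*(-163)² = (½)*26569 = 26569/2 ≈ 13285.)
(43541 + l(224, 72))*(F + y) = (43541 + 4*72²)*(-4836 + 26569/2) = (43541 + 4*5184)*(16897/2) = (43541 + 20736)*(16897/2) = 64277*(16897/2) = 1086088469/2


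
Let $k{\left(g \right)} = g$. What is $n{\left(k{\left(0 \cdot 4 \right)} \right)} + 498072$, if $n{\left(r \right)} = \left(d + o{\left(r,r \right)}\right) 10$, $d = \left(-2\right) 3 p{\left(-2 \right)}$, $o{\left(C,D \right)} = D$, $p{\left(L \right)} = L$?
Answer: $498192$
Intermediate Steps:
$d = 12$ ($d = \left(-2\right) 3 \left(-2\right) = \left(-6\right) \left(-2\right) = 12$)
$n{\left(r \right)} = 120 + 10 r$ ($n{\left(r \right)} = \left(12 + r\right) 10 = 120 + 10 r$)
$n{\left(k{\left(0 \cdot 4 \right)} \right)} + 498072 = \left(120 + 10 \cdot 0 \cdot 4\right) + 498072 = \left(120 + 10 \cdot 0\right) + 498072 = \left(120 + 0\right) + 498072 = 120 + 498072 = 498192$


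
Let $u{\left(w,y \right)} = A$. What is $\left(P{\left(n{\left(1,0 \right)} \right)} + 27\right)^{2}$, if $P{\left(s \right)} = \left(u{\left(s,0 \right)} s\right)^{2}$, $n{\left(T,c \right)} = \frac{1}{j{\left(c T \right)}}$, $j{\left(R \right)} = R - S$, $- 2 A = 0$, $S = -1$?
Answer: $729$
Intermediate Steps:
$A = 0$ ($A = \left(- \frac{1}{2}\right) 0 = 0$)
$u{\left(w,y \right)} = 0$
$j{\left(R \right)} = 1 + R$ ($j{\left(R \right)} = R - -1 = R + 1 = 1 + R$)
$n{\left(T,c \right)} = \frac{1}{1 + T c}$ ($n{\left(T,c \right)} = \frac{1}{1 + c T} = \frac{1}{1 + T c}$)
$P{\left(s \right)} = 0$ ($P{\left(s \right)} = \left(0 s\right)^{2} = 0^{2} = 0$)
$\left(P{\left(n{\left(1,0 \right)} \right)} + 27\right)^{2} = \left(0 + 27\right)^{2} = 27^{2} = 729$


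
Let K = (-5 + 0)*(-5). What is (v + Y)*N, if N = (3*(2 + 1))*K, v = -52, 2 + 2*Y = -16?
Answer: -13725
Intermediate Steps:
Y = -9 (Y = -1 + (½)*(-16) = -1 - 8 = -9)
K = 25 (K = -5*(-5) = 25)
N = 225 (N = (3*(2 + 1))*25 = (3*3)*25 = 9*25 = 225)
(v + Y)*N = (-52 - 9)*225 = -61*225 = -13725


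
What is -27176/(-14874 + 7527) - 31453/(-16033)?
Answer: 8440481/1491069 ≈ 5.6607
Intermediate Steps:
-27176/(-14874 + 7527) - 31453/(-16033) = -27176/(-7347) - 31453*(-1/16033) = -27176*(-1/7347) + 31453/16033 = 344/93 + 31453/16033 = 8440481/1491069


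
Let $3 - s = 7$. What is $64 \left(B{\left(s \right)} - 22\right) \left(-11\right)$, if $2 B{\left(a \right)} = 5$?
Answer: $13728$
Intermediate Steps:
$s = -4$ ($s = 3 - 7 = -4$)
$B{\left(a \right)} = \frac{5}{2}$ ($B{\left(a \right)} = \frac{1}{2} \cdot 5 = \frac{5}{2}$)
$64 \left(B{\left(s \right)} - 22\right) \left(-11\right) = 64 \left(\frac{5}{2} - 22\right) \left(-11\right) = 64 \left(- \frac{39}{2}\right) \left(-11\right) = \left(-1248\right) \left(-11\right) = 13728$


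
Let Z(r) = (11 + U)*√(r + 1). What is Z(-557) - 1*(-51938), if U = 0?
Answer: 51938 + 22*I*√139 ≈ 51938.0 + 259.38*I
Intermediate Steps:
Z(r) = 11*√(1 + r) (Z(r) = (11 + 0)*√(r + 1) = 11*√(1 + r))
Z(-557) - 1*(-51938) = 11*√(1 - 557) - 1*(-51938) = 11*√(-556) + 51938 = 11*(2*I*√139) + 51938 = 22*I*√139 + 51938 = 51938 + 22*I*√139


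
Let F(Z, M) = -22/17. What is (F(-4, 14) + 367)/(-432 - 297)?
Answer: -6217/12393 ≈ -0.50165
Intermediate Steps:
F(Z, M) = -22/17 (F(Z, M) = -22*1/17 = -22/17)
(F(-4, 14) + 367)/(-432 - 297) = (-22/17 + 367)/(-432 - 297) = (6217/17)/(-729) = (6217/17)*(-1/729) = -6217/12393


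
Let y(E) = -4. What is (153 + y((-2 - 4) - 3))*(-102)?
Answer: -15198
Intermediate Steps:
(153 + y((-2 - 4) - 3))*(-102) = (153 - 4)*(-102) = 149*(-102) = -15198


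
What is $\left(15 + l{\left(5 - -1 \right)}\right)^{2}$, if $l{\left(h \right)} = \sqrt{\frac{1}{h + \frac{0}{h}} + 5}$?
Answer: $\frac{\left(90 + \sqrt{186}\right)^{2}}{36} \approx 298.36$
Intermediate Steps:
$l{\left(h \right)} = \sqrt{5 + \frac{1}{h}}$ ($l{\left(h \right)} = \sqrt{\frac{1}{h + 0} + 5} = \sqrt{\frac{1}{h} + 5} = \sqrt{5 + \frac{1}{h}}$)
$\left(15 + l{\left(5 - -1 \right)}\right)^{2} = \left(15 + \sqrt{5 + \frac{1}{5 - -1}}\right)^{2} = \left(15 + \sqrt{5 + \frac{1}{5 + 1}}\right)^{2} = \left(15 + \sqrt{5 + \frac{1}{6}}\right)^{2} = \left(15 + \sqrt{\frac{31}{6}}\right)^{2} = \left(15 + \frac{\sqrt{186}}{6}\right)^{2}$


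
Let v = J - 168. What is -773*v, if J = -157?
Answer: 251225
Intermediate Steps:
v = -325 (v = -157 - 168 = -325)
-773*v = -773*(-325) = 251225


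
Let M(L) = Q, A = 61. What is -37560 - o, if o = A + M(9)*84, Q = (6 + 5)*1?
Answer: -38545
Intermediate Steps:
Q = 11 (Q = 11*1 = 11)
M(L) = 11
o = 985 (o = 61 + 11*84 = 61 + 924 = 985)
-37560 - o = -37560 - 1*985 = -37560 - 985 = -38545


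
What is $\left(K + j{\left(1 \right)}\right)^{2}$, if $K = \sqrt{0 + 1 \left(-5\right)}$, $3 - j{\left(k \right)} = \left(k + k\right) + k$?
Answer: $-5$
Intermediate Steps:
$j{\left(k \right)} = 3 - 3 k$ ($j{\left(k \right)} = 3 - \left(\left(k + k\right) + k\right) = 3 - \left(2 k + k\right) = 3 - 3 k$)
$K = i \sqrt{5}$ ($K = \sqrt{0 - 5} = \sqrt{-5} = i \sqrt{5} \approx 2.2361 i$)
$\left(K + j{\left(1 \right)}\right)^{2} = \left(i \sqrt{5} + \left(3 - 3\right)\right)^{2} = \left(i \sqrt{5} + 0\right)^{2} = \left(i \sqrt{5}\right)^{2} = -5$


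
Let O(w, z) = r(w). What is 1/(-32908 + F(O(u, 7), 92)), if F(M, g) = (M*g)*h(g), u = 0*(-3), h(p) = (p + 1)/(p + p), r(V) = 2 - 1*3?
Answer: -2/65909 ≈ -3.0345e-5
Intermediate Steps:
r(V) = -1 (r(V) = 2 - 3 = -1)
h(p) = (1 + p)/(2*p) (h(p) = (1 + p)/((2*p)) = (1 + p)*(1/(2*p)) = (1 + p)/(2*p))
u = 0
O(w, z) = -1
F(M, g) = M*(1 + g)/2 (F(M, g) = (M*g)*((1 + g)/(2*g)) = M*(1 + g)/2)
1/(-32908 + F(O(u, 7), 92)) = 1/(-32908 + (1/2)*(-1)*(1 + 92)) = 1/(-32908 + (1/2)*(-1)*93) = 1/(-32908 - 93/2) = 1/(-65909/2) = -2/65909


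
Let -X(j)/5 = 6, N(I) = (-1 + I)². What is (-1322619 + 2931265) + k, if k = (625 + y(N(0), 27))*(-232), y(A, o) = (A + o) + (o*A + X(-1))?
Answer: 1457846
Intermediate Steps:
X(j) = -30 (X(j) = -5*6 = -30)
y(A, o) = -30 + A + o + A*o (y(A, o) = (A + o) + (o*A - 30) = (A + o) + (A*o - 30) = (A + o) + (-30 + A*o) = -30 + A + o + A*o)
k = -150800 (k = (625 + (-30 + (-1 + 0)² + 27 + (-1 + 0)²*27))*(-232) = (625 + (-30 + (-1)² + 27 + (-1)²*27))*(-232) = (625 + (-30 + 1 + 27 + 1*27))*(-232) = (625 + (-30 + 1 + 27 + 27))*(-232) = (625 + 25)*(-232) = 650*(-232) = -150800)
(-1322619 + 2931265) + k = (-1322619 + 2931265) - 150800 = 1608646 - 150800 = 1457846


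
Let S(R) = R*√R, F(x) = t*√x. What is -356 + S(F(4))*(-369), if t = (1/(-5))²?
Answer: -356 - 738*√2/125 ≈ -364.35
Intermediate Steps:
t = 1/25 (t = (-⅕)² = 1/25 ≈ 0.040000)
F(x) = √x/25
S(R) = R^(3/2)
-356 + S(F(4))*(-369) = -356 + (√4/25)^(3/2)*(-369) = -356 + ((1/25)*2)^(3/2)*(-369) = -356 + (2/25)^(3/2)*(-369) = -356 + (2*√2/125)*(-369) = -356 - 738*√2/125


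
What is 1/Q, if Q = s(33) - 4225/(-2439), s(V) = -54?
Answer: -2439/127481 ≈ -0.019132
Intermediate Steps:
Q = -127481/2439 (Q = -54 - 4225/(-2439) = -54 - 4225*(-1/2439) = -54 + 4225/2439 = -127481/2439 ≈ -52.268)
1/Q = 1/(-127481/2439) = -2439/127481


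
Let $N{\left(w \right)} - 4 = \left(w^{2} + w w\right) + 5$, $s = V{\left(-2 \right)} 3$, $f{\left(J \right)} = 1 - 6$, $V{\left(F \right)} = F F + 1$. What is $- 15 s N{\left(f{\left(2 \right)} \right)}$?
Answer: $-13275$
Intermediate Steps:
$V{\left(F \right)} = 1 + F^{2}$ ($V{\left(F \right)} = F^{2} + 1 = 1 + F^{2}$)
$f{\left(J \right)} = -5$ ($f{\left(J \right)} = 1 - 6 = -5$)
$s = 15$ ($s = \left(1 + \left(-2\right)^{2}\right) 3 = \left(1 + 4\right) 3 = 5 \cdot 3 = 15$)
$N{\left(w \right)} = 9 + 2 w^{2}$ ($N{\left(w \right)} = 4 + \left(\left(w^{2} + w w\right) + 5\right) = 4 + \left(\left(w^{2} + w^{2}\right) + 5\right) = 4 + \left(2 w^{2} + 5\right) = 4 + \left(5 + 2 w^{2}\right) = 9 + 2 w^{2}$)
$- 15 s N{\left(f{\left(2 \right)} \right)} = \left(-15\right) 15 \left(9 + 2 \left(-5\right)^{2}\right) = - 225 \left(9 + 2 \cdot 25\right) = - 225 \left(9 + 50\right) = \left(-225\right) 59 = -13275$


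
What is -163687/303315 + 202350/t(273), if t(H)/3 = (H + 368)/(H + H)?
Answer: 11170288902133/194424915 ≈ 57453.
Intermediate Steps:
t(H) = 3*(368 + H)/(2*H) (t(H) = 3*((H + 368)/(H + H)) = 3*((368 + H)/((2*H))) = 3*((368 + H)*(1/(2*H))) = 3*((368 + H)/(2*H)) = 3*(368 + H)/(2*H))
-163687/303315 + 202350/t(273) = -163687/303315 + 202350/(3/2 + 552/273) = -163687*1/303315 + 202350/(3/2 + 552*(1/273)) = -163687/303315 + 202350/(3/2 + 184/91) = -163687/303315 + 202350/(641/182) = -163687/303315 + 202350*(182/641) = -163687/303315 + 36827700/641 = 11170288902133/194424915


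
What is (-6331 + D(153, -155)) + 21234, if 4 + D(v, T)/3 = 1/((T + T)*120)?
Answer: 184648399/12400 ≈ 14891.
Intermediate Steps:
D(v, T) = -12 + 1/(80*T) (D(v, T) = -12 + 3*(1/((T + T)*120)) = -12 + 3*((1/120)/(2*T)) = -12 + 3*((1/(2*T))*(1/120)) = -12 + 3*(1/(240*T)) = -12 + 1/(80*T))
(-6331 + D(153, -155)) + 21234 = (-6331 + (-12 + (1/80)/(-155))) + 21234 = (-6331 + (-12 + (1/80)*(-1/155))) + 21234 = (-6331 + (-12 - 1/12400)) + 21234 = (-6331 - 148801/12400) + 21234 = -78653201/12400 + 21234 = 184648399/12400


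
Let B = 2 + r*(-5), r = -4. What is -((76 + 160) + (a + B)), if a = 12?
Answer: -270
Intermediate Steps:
B = 22 (B = 2 - 4*(-5) = 2 + 20 = 22)
-((76 + 160) + (a + B)) = -((76 + 160) + (12 + 22)) = -(236 + 34) = -1*270 = -270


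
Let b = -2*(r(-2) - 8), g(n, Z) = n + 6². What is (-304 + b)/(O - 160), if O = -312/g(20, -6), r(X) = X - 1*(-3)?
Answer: 2030/1159 ≈ 1.7515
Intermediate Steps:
r(X) = 3 + X (r(X) = X + 3 = 3 + X)
g(n, Z) = 36 + n (g(n, Z) = n + 36 = 36 + n)
b = 14 (b = -2*((3 - 2) - 8) = -2*(1 - 8) = -2*(-7) = 14)
O = -39/7 (O = -312/(36 + 20) = -312/56 = -312*1/56 = -39/7 ≈ -5.5714)
(-304 + b)/(O - 160) = (-304 + 14)/(-39/7 - 160) = -290/(-1159/7) = -290*(-7/1159) = 2030/1159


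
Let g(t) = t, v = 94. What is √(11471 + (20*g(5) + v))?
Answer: √11665 ≈ 108.00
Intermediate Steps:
√(11471 + (20*g(5) + v)) = √(11471 + (20*5 + 94)) = √(11471 + (100 + 94)) = √(11471 + 194) = √11665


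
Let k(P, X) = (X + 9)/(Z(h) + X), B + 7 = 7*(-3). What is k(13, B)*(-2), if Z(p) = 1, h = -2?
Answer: -38/27 ≈ -1.4074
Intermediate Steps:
B = -28 (B = -7 + 7*(-3) = -7 - 21 = -28)
k(P, X) = (9 + X)/(1 + X) (k(P, X) = (X + 9)/(1 + X) = (9 + X)/(1 + X))
k(13, B)*(-2) = ((9 - 28)/(1 - 28))*(-2) = (-19/(-27))*(-2) = -1/27*(-19)*(-2) = (19/27)*(-2) = -38/27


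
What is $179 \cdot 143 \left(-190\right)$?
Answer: $-4863430$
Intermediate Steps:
$179 \cdot 143 \left(-190\right) = 25597 \left(-190\right) = -4863430$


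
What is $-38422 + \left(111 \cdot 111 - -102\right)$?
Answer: $-25999$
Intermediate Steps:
$-38422 + \left(111 \cdot 111 - -102\right) = -38422 + \left(12321 + 102\right) = -38422 + 12423 = -25999$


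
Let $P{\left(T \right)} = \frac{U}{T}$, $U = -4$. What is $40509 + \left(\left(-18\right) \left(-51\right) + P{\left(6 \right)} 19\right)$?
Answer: $\frac{124243}{3} \approx 41414.0$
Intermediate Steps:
$P{\left(T \right)} = - \frac{4}{T}$
$40509 + \left(\left(-18\right) \left(-51\right) + P{\left(6 \right)} 19\right) = 40509 + \left(\left(-18\right) \left(-51\right) + - \frac{4}{6} \cdot 19\right) = 40509 + \left(918 + \left(-4\right) \frac{1}{6} \cdot 19\right) = 40509 + \left(918 - \frac{38}{3}\right) = 40509 + \frac{2716}{3} = \frac{124243}{3}$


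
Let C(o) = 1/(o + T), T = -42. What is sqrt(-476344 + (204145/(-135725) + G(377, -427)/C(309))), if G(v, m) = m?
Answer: I*sqrt(435003321465030)/27145 ≈ 768.35*I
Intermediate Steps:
C(o) = 1/(-42 + o) (C(o) = 1/(o - 42) = 1/(-42 + o))
sqrt(-476344 + (204145/(-135725) + G(377, -427)/C(309))) = sqrt(-476344 + (204145/(-135725) - 427/(1/(-42 + 309)))) = sqrt(-476344 + (204145*(-1/135725) - 427/(1/267))) = sqrt(-476344 + (-40829/27145 - 427/1/267)) = sqrt(-476344 + (-40829/27145 - 427*267)) = sqrt(-476344 + (-40829/27145 - 114009)) = sqrt(-476344 - 3094815134/27145) = sqrt(-16025173014/27145) = I*sqrt(435003321465030)/27145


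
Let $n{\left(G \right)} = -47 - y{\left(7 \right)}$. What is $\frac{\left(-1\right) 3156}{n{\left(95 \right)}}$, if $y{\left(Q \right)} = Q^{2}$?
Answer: $\frac{263}{8} \approx 32.875$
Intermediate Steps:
$n{\left(G \right)} = -96$ ($n{\left(G \right)} = -47 - 7^{2} = -47 - 49 = -96$)
$\frac{\left(-1\right) 3156}{n{\left(95 \right)}} = \frac{\left(-1\right) 3156}{-96} = \left(-3156\right) \left(- \frac{1}{96}\right) = \frac{263}{8}$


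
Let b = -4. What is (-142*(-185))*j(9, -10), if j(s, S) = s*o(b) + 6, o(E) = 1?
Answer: 394050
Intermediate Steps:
j(s, S) = 6 + s (j(s, S) = s*1 + 6 = s + 6 = 6 + s)
(-142*(-185))*j(9, -10) = (-142*(-185))*(6 + 9) = 26270*15 = 394050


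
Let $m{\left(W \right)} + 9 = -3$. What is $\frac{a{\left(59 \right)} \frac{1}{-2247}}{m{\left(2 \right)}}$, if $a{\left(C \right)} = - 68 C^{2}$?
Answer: $- \frac{59177}{6741} \approx -8.7787$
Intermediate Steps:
$m{\left(W \right)} = -12$ ($m{\left(W \right)} = -9 - 3 = -12$)
$\frac{a{\left(59 \right)} \frac{1}{-2247}}{m{\left(2 \right)}} = \frac{- 68 \cdot 59^{2} \frac{1}{-2247}}{-12} = \left(-68\right) 3481 \left(- \frac{1}{2247}\right) \left(- \frac{1}{12}\right) = \left(-236708\right) \left(- \frac{1}{2247}\right) \left(- \frac{1}{12}\right) = \frac{236708}{2247} \left(- \frac{1}{12}\right) = - \frac{59177}{6741}$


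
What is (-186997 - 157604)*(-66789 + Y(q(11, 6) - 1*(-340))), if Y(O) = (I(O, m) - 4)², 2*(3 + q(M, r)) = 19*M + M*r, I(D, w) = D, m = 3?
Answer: -213075413325/4 ≈ -5.3269e+10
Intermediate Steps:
q(M, r) = -3 + 19*M/2 + M*r/2 (q(M, r) = -3 + (19*M + M*r)/2 = -3 + (19*M/2 + M*r/2) = -3 + 19*M/2 + M*r/2)
Y(O) = (-4 + O)² (Y(O) = (O - 4)² = (-4 + O)²)
(-186997 - 157604)*(-66789 + Y(q(11, 6) - 1*(-340))) = (-186997 - 157604)*(-66789 + (-4 + ((-3 + (19/2)*11 + (½)*11*6) - 1*(-340)))²) = -344601*(-66789 + (-4 + ((-3 + 209/2 + 33) + 340))²) = -344601*(-66789 + (-4 + (269/2 + 340))²) = -344601*(-66789 + (-4 + 949/2)²) = -344601*(-66789 + (941/2)²) = -344601*(-66789 + 885481/4) = -344601*618325/4 = -213075413325/4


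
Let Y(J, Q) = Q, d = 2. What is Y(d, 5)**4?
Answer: 625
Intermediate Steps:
Y(d, 5)**4 = 5**4 = 625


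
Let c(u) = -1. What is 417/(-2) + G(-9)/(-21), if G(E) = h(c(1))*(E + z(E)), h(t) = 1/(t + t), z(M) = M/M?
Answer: -8765/42 ≈ -208.69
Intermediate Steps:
z(M) = 1
h(t) = 1/(2*t)
G(E) = -½ - E/2 (G(E) = ((½)/(-1))*(E + 1) = ((½)*(-1))*(1 + E) = -(1 + E)/2 = -½ - E/2)
417/(-2) + G(-9)/(-21) = 417/(-2) + (-½ - ½*(-9))/(-21) = 417*(-½) + (-½ + 9/2)*(-1/21) = -417/2 + 4*(-1/21) = -417/2 - 4/21 = -8765/42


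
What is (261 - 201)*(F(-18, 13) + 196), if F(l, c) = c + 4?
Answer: 12780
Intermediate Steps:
F(l, c) = 4 + c
(261 - 201)*(F(-18, 13) + 196) = (261 - 201)*((4 + 13) + 196) = 60*(17 + 196) = 60*213 = 12780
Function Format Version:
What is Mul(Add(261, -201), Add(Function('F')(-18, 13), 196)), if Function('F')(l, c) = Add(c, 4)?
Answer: 12780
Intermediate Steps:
Function('F')(l, c) = Add(4, c)
Mul(Add(261, -201), Add(Function('F')(-18, 13), 196)) = Mul(Add(261, -201), Add(Add(4, 13), 196)) = Mul(60, Add(17, 196)) = Mul(60, 213) = 12780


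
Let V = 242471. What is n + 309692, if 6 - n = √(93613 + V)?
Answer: 309698 - 2*√84021 ≈ 3.0912e+5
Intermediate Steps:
n = 6 - 2*√84021 (n = 6 - √(93613 + 242471) = 6 - √336084 = 6 - 2*√84021 ≈ -573.73)
n + 309692 = (6 - 2*√84021) + 309692 = 309698 - 2*√84021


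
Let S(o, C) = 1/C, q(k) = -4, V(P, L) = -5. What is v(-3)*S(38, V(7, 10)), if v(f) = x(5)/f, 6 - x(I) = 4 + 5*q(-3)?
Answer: 22/15 ≈ 1.4667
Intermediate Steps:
x(I) = 22 (x(I) = 6 - (4 + 5*(-4)) = 6 - (4 - 20) = 6 - 1*(-16) = 6 + 16 = 22)
v(f) = 22/f
v(-3)*S(38, V(7, 10)) = (22/(-3))/(-5) = (22*(-⅓))*(-⅕) = -22/3*(-⅕) = 22/15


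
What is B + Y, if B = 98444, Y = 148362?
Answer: 246806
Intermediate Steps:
B + Y = 98444 + 148362 = 246806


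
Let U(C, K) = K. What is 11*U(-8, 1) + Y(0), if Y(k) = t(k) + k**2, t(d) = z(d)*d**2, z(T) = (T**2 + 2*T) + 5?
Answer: 11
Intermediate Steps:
z(T) = 5 + T**2 + 2*T
t(d) = d**2*(5 + d**2 + 2*d) (t(d) = (5 + d**2 + 2*d)*d**2 = d**2*(5 + d**2 + 2*d))
Y(k) = k**2 + k**2*(5 + k**2 + 2*k) (Y(k) = k**2*(5 + k**2 + 2*k) + k**2 = k**2 + k**2*(5 + k**2 + 2*k))
11*U(-8, 1) + Y(0) = 11*1 + 0**2*(6 + 0**2 + 2*0) = 11 + 0*(6 + 0 + 0) = 11 + 0*6 = 11 + 0 = 11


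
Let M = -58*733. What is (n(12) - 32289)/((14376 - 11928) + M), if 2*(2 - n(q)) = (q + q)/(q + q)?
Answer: 64575/80132 ≈ 0.80586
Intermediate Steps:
M = -42514
n(q) = 3/2 (n(q) = 2 - (q + q)/(2*(q + q)) = 2 - 2*q/(2*(2*q)) = 2 - 2*q*1/(2*q)/2 = 2 - 1/2*1 = 2 - 1/2 = 3/2)
(n(12) - 32289)/((14376 - 11928) + M) = (3/2 - 32289)/((14376 - 11928) - 42514) = -64575/(2*(2448 - 42514)) = -64575/2/(-40066) = -64575/2*(-1/40066) = 64575/80132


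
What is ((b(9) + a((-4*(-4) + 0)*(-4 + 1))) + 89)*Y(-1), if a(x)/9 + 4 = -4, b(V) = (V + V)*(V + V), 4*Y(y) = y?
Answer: -341/4 ≈ -85.250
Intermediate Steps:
Y(y) = y/4
b(V) = 4*V² (b(V) = (2*V)*(2*V) = 4*V²)
a(x) = -72 (a(x) = -36 + 9*(-4) = -36 - 36 = -72)
((b(9) + a((-4*(-4) + 0)*(-4 + 1))) + 89)*Y(-1) = ((4*9² - 72) + 89)*((¼)*(-1)) = ((4*81 - 72) + 89)*(-¼) = ((324 - 72) + 89)*(-¼) = (252 + 89)*(-¼) = 341*(-¼) = -341/4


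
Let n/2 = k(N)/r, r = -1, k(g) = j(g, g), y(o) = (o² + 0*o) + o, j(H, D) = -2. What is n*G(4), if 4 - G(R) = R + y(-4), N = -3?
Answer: -48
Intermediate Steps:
y(o) = o + o² (y(o) = (o² + 0) + o = o² + o = o + o²)
k(g) = -2
G(R) = -8 - R (G(R) = 4 - (R - 4*(1 - 4)) = 4 - (R - 4*(-3)) = 4 - (R + 12) = 4 - (12 + R) = 4 + (-12 - R) = -8 - R)
n = 4 (n = 2*(-2/(-1)) = 2*(-2*(-1)) = 2*2 = 4)
n*G(4) = 4*(-8 - 1*4) = 4*(-8 - 4) = 4*(-12) = -48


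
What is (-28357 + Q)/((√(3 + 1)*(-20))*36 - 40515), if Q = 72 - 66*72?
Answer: 33037/41955 ≈ 0.78744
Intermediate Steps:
Q = -4680 (Q = 72 - 4752 = -4680)
(-28357 + Q)/((√(3 + 1)*(-20))*36 - 40515) = (-28357 - 4680)/((√(3 + 1)*(-20))*36 - 40515) = -33037/((√4*(-20))*36 - 40515) = -33037/((2*(-20))*36 - 40515) = -33037/(-40*36 - 40515) = -33037/(-1440 - 40515) = -33037/(-41955) = -33037*(-1/41955) = 33037/41955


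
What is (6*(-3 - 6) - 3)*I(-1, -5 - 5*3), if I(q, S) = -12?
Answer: 684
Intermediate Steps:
(6*(-3 - 6) - 3)*I(-1, -5 - 5*3) = (6*(-3 - 6) - 3)*(-12) = (6*(-9) - 3)*(-12) = (-54 - 3)*(-12) = -57*(-12) = 684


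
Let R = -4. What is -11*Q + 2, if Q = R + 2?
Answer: 24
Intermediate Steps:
Q = -2 (Q = -4 + 2 = -2)
-11*Q + 2 = -11*(-2) + 2 = 22 + 2 = 24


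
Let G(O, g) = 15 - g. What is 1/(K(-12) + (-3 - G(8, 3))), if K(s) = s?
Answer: -1/27 ≈ -0.037037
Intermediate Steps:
1/(K(-12) + (-3 - G(8, 3))) = 1/(-12 + (-3 - (15 - 1*3))) = 1/(-12 + (-3 - (15 - 3))) = 1/(-12 + (-3 - 1*12)) = 1/(-12 + (-3 - 12)) = 1/(-12 - 15) = 1/(-27) = -1/27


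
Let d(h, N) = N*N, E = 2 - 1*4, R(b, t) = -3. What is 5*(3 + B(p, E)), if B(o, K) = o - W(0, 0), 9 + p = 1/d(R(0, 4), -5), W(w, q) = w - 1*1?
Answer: -124/5 ≈ -24.800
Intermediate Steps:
W(w, q) = -1 + w (W(w, q) = w - 1 = -1 + w)
E = -2 (E = 2 - 4 = -2)
d(h, N) = N²
p = -224/25 (p = -9 + 1/((-5)²) = -9 + 1/25 = -224/25 ≈ -8.9600)
B(o, K) = 1 + o (B(o, K) = o - (-1 + 0) = o - 1*(-1) = o + 1 = 1 + o)
5*(3 + B(p, E)) = 5*(3 + (1 - 224/25)) = 5*(3 - 199/25) = 5*(-124/25) = -124/5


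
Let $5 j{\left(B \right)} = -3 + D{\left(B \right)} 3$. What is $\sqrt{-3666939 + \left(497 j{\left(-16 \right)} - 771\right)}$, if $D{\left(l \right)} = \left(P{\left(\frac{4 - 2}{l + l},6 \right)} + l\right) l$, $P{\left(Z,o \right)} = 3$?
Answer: $\frac{i \sqrt{90149565}}{5} \approx 1898.9 i$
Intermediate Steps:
$D{\left(l \right)} = l \left(3 + l\right)$ ($D{\left(l \right)} = \left(3 + l\right) l = l \left(3 + l\right)$)
$j{\left(B \right)} = - \frac{3}{5} + \frac{3 B \left(3 + B\right)}{5}$ ($j{\left(B \right)} = \frac{-3 + B \left(3 + B\right) 3}{5} = \frac{-3 + 3 B \left(3 + B\right)}{5} = - \frac{3}{5} + \frac{3 B \left(3 + B\right)}{5}$)
$\sqrt{-3666939 + \left(497 j{\left(-16 \right)} - 771\right)} = \sqrt{-3666939 - \left(771 - 497 \left(- \frac{3}{5} + \frac{3}{5} \left(-16\right) \left(3 - 16\right)\right)\right)} = \sqrt{-3666939 - \left(771 - 497 \left(- \frac{3}{5} + \frac{3}{5} \left(-16\right) \left(-13\right)\right)\right)} = \sqrt{-3666939 - \left(771 - 497 \left(- \frac{3}{5} + \frac{624}{5}\right)\right)} = \sqrt{-3666939 + \left(497 \cdot \frac{621}{5} - 771\right)} = \sqrt{-3666939 + \left(\frac{308637}{5} - 771\right)} = \sqrt{-3666939 + \frac{304782}{5}} = \sqrt{- \frac{18029913}{5}} = \frac{i \sqrt{90149565}}{5}$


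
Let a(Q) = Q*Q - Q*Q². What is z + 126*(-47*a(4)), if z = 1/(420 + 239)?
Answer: 187324705/659 ≈ 2.8426e+5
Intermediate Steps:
a(Q) = Q² - Q³
z = 1/659 ≈ 0.0015175
z + 126*(-47*a(4)) = 1/659 + 126*(-47*4²*(1 - 1*4)) = 1/659 + 126*(-752*(1 - 4)) = 1/659 + 126*(-752*(-3)) = 1/659 + 126*(-47*(-48)) = 1/659 + 126*2256 = 1/659 + 284256 = 187324705/659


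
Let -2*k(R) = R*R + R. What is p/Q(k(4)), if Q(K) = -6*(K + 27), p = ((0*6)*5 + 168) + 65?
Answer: -233/102 ≈ -2.2843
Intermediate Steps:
k(R) = -R/2 - R²/2 (k(R) = -(R*R + R)/2 = -(R² + R)/2 = -(R + R²)/2 = -R/2 - R²/2)
p = 233 (p = (0*5 + 168) + 65 = (0 + 168) + 65 = 168 + 65 = 233)
Q(K) = -162 - 6*K (Q(K) = -6*(27 + K) = -162 - 6*K)
p/Q(k(4)) = 233/(-162 - (-3)*4*(1 + 4)) = 233/(-162 - (-3)*4*5) = 233/(-162 - 6*(-10)) = 233/(-162 + 60) = 233/(-102) = 233*(-1/102) = -233/102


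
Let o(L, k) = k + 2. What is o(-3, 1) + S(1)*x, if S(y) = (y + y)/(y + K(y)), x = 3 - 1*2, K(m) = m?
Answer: 4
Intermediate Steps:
o(L, k) = 2 + k
x = 1 (x = 3 - 2 = 1)
S(y) = 1 (S(y) = (y + y)/(y + y) = (2*y)/((2*y)) = (2*y)*(1/(2*y)) = 1)
o(-3, 1) + S(1)*x = (2 + 1) + 1*1 = 3 + 1 = 4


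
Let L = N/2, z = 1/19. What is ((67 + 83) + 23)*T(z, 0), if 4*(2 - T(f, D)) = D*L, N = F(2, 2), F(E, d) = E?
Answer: 346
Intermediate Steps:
z = 1/19 ≈ 0.052632
N = 2
L = 1 (L = 2/2 = 2*(½) = 1)
T(f, D) = 2 - D/4
((67 + 83) + 23)*T(z, 0) = ((67 + 83) + 23)*(2 - ¼*0) = (150 + 23)*(2 + 0) = 173*2 = 346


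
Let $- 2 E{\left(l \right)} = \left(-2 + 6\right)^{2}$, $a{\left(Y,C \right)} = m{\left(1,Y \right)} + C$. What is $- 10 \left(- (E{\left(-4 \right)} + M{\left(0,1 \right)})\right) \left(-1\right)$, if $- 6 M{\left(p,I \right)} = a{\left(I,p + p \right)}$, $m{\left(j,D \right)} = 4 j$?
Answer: $\frac{260}{3} \approx 86.667$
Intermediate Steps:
$a{\left(Y,C \right)} = 4 + C$ ($a{\left(Y,C \right)} = 4 \cdot 1 + C = 4 + C$)
$E{\left(l \right)} = -8$ ($E{\left(l \right)} = - \frac{\left(-2 + 6\right)^{2}}{2} = - \frac{4^{2}}{2} = \left(- \frac{1}{2}\right) 16 = -8$)
$M{\left(p,I \right)} = - \frac{2}{3} - \frac{p}{3}$ ($M{\left(p,I \right)} = - \frac{4 + \left(p + p\right)}{6} = - \frac{4 + 2 p}{6} = - \frac{2}{3} - \frac{p}{3}$)
$- 10 \left(- (E{\left(-4 \right)} + M{\left(0,1 \right)})\right) \left(-1\right) = - 10 \left(- (-8 - \frac{2}{3})\right) \left(-1\right) = - 10 \left(\left(-1\right) \left(- \frac{26}{3}\right)\right) \left(-1\right) = \left(-10\right) \frac{26}{3} \left(-1\right) = \left(- \frac{260}{3}\right) \left(-1\right) = \frac{260}{3}$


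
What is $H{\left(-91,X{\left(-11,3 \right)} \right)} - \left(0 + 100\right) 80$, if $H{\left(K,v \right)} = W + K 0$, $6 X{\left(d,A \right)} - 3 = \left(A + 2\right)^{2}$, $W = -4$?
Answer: $-8004$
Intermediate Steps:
$X{\left(d,A \right)} = \frac{1}{2} + \frac{\left(2 + A\right)^{2}}{6}$ ($X{\left(d,A \right)} = \frac{1}{2} + \frac{\left(A + 2\right)^{2}}{6} = \frac{1}{2} + \frac{\left(2 + A\right)^{2}}{6}$)
$H{\left(K,v \right)} = -4$ ($H{\left(K,v \right)} = -4 + K 0 = -4 + 0 = -4$)
$H{\left(-91,X{\left(-11,3 \right)} \right)} - \left(0 + 100\right) 80 = -4 - \left(0 + 100\right) 80 = -4 - 100 \cdot 80 = -4 - 8000 = -8004$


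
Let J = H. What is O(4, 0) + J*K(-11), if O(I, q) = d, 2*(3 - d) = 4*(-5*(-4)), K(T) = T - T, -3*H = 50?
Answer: -37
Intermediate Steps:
H = -50/3 (H = -⅓*50 = -50/3 ≈ -16.667)
K(T) = 0
J = -50/3 ≈ -16.667
d = -37 (d = 3 - 2*(-5*(-4)) = 3 - 2*20 = 3 - ½*80 = 3 - 40 = -37)
O(I, q) = -37
O(4, 0) + J*K(-11) = -37 - 50/3*0 = -37 + 0 = -37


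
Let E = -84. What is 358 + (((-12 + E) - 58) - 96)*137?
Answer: -33892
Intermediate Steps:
358 + (((-12 + E) - 58) - 96)*137 = 358 + (((-12 - 84) - 58) - 96)*137 = 358 + ((-96 - 58) - 96)*137 = 358 + (-154 - 96)*137 = 358 - 250*137 = 358 - 34250 = -33892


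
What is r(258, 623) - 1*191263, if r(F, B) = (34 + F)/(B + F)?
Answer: -168502411/881 ≈ -1.9126e+5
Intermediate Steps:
r(F, B) = (34 + F)/(B + F)
r(258, 623) - 1*191263 = (34 + 258)/(623 + 258) - 1*191263 = 292/881 - 191263 = -168502411/881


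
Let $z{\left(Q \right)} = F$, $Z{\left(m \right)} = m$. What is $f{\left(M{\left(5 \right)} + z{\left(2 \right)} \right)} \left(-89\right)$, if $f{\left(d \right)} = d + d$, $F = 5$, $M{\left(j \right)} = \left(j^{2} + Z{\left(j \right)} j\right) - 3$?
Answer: $-9256$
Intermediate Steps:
$M{\left(j \right)} = -3 + 2 j^{2}$ ($M{\left(j \right)} = \left(j^{2} + j j\right) - 3 = \left(j^{2} + j^{2}\right) - 3 = 2 j^{2} - 3 = -3 + 2 j^{2}$)
$z{\left(Q \right)} = 5$
$f{\left(d \right)} = 2 d$
$f{\left(M{\left(5 \right)} + z{\left(2 \right)} \right)} \left(-89\right) = 2 \left(\left(-3 + 2 \cdot 5^{2}\right) + 5\right) \left(-89\right) = 2 \left(\left(-3 + 2 \cdot 25\right) + 5\right) \left(-89\right) = 2 \left(\left(-3 + 50\right) + 5\right) \left(-89\right) = 2 \left(47 + 5\right) \left(-89\right) = 2 \cdot 52 \left(-89\right) = 104 \left(-89\right) = -9256$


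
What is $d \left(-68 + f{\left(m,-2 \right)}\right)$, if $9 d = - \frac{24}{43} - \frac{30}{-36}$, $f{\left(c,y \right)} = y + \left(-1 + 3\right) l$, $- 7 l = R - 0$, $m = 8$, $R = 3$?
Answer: $- \frac{17608}{8127} \approx -2.1666$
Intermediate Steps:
$l = - \frac{3}{7}$ ($l = - \frac{3 - 0}{7} = - \frac{3 + 0}{7} = \left(- \frac{1}{7}\right) 3 = - \frac{3}{7} \approx -0.42857$)
$f{\left(c,y \right)} = - \frac{6}{7} + y$ ($f{\left(c,y \right)} = y + \left(-1 + 3\right) \left(- \frac{3}{7}\right) = y + 2 \left(- \frac{3}{7}\right) = y - \frac{6}{7} = - \frac{6}{7} + y$)
$d = \frac{71}{2322}$ ($d = \frac{- \frac{24}{43} - \frac{30}{-36}}{9} = \frac{\left(-24\right) \frac{1}{43} - - \frac{5}{6}}{9} = \frac{- \frac{24}{43} + \frac{5}{6}}{9} = \frac{1}{9} \cdot \frac{71}{258} = \frac{71}{2322} \approx 0.030577$)
$d \left(-68 + f{\left(m,-2 \right)}\right) = \frac{71 \left(-68 - \frac{20}{7}\right)}{2322} = \frac{71}{2322} \left(- \frac{496}{7}\right) = - \frac{17608}{8127}$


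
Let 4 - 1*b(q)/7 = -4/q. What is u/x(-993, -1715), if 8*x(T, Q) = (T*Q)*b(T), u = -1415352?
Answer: -176919/744310 ≈ -0.23770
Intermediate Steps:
b(q) = 28 + 28/q (b(q) = 28 - (-28)/q = 28 + 28/q)
x(T, Q) = Q*T*(28 + 28/T)/8 (x(T, Q) = ((T*Q)*(28 + 28/T))/8 = ((Q*T)*(28 + 28/T))/8 = (Q*T*(28 + 28/T))/8 = Q*T*(28 + 28/T)/8)
u/x(-993, -1715) = -1415352*(-2/(12005*(1 - 993))) = -1415352/((7/2)*(-1715)*(-992)) = -1415352/5954480 = -1415352*1/5954480 = -176919/744310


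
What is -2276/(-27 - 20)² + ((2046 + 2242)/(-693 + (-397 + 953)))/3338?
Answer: -525150324/505094477 ≈ -1.0397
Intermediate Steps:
-2276/(-27 - 20)² + ((2046 + 2242)/(-693 + (-397 + 953)))/3338 = -2276/((-47)²) + (4288/(-693 + 556))*(1/3338) = -2276/2209 + (4288/(-137))*(1/3338) = -2276*1/2209 + (4288*(-1/137))*(1/3338) = -2276/2209 - 4288/137*1/3338 = -2276/2209 - 2144/228653 = -525150324/505094477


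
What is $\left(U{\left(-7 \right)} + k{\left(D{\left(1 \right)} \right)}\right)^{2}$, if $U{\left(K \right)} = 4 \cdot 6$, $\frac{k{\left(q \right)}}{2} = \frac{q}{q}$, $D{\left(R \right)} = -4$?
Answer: $676$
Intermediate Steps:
$k{\left(q \right)} = 2$ ($k{\left(q \right)} = 2 \frac{q}{q} = 2 \cdot 1 = 2$)
$U{\left(K \right)} = 24$
$\left(U{\left(-7 \right)} + k{\left(D{\left(1 \right)} \right)}\right)^{2} = \left(24 + 2\right)^{2} = 26^{2} = 676$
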